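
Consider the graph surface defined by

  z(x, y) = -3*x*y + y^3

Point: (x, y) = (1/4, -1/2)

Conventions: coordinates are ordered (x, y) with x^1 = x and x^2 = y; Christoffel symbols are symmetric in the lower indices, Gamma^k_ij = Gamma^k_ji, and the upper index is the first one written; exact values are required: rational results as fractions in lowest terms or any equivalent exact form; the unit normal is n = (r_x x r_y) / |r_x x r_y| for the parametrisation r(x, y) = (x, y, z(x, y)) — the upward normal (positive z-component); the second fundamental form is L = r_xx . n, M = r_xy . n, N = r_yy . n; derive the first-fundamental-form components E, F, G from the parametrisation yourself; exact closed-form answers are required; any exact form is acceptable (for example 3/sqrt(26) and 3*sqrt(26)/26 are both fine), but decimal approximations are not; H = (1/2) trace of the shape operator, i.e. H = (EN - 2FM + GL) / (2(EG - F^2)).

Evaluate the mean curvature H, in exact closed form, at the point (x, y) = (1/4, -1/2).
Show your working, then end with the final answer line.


z_x = 3/2, z_y = 0, z_xx = 0, z_xy = -3, z_yy = -3
E = 13/4, F = 0, G = 1; answer radicand W^2 = 13/4
unnormalised second-form numerators: l = 0, m = -3, n = -3; L = l/sqrt(13/4), and similarly M = m/sqrt(W^2), N = n/sqrt(W^2)
H = (E*n - 2*F*m + G*l) / (2*(EG - F^2)*sqrt(W^2)); E*n - 2*F*m + G*l = -39/4, EG - F^2 = 13/4, so H = (-3/2)/sqrt(13/4)

Answer: H = -3*sqrt(13)/13


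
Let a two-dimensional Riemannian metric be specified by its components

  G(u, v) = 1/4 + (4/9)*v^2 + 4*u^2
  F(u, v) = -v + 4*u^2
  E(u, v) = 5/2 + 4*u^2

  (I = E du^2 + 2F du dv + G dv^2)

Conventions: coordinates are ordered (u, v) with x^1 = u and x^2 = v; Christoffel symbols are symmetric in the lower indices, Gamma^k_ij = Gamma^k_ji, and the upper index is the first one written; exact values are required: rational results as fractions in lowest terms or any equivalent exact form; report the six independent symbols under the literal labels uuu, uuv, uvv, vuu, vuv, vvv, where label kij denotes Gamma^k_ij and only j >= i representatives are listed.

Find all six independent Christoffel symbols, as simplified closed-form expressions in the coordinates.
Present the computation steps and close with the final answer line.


E = 5/2 + 4*u^2; F = -v + 4*u^2; G = 1/4 + (4/9)*v^2 + 4*u^2
Gamma^k_ij = (1/2) g^{kl} (d_i g_jl + d_j g_il - d_l g_ij), with g^inv = (1/(EG-F^2)) [[G, -F], [-F, E]]
first partials: E_u = 8*u, E_v = 0, F_u = 8*u, F_v = -1, G_u = 8*u, G_v = (8/9)*v
D = EG - F^2 = 5/8 + (1/9)*v^2 + 11*u^2 + 8*u^2*v + (16/9)*u^2*v^2
expanded: Gamma^u_uu = (G E_u - 2F F_u + F E_v)/(2D), Gamma^u_uv = (G E_v - F G_u)/(2D), Gamma^u_vv = (2G F_v - G G_u - F G_v)/(2D), Gamma^v_uu = (2E F_u - E E_v - F E_u)/(2D), Gamma^v_uv = (E G_u - F E_v)/(2D), Gamma^v_vv = (E G_v - 2F F_v + F G_u)/(2D); substitute and cancel common factors

Answer: Gamma_uuu = (-1152*u^3 + 128*u*v^2 + 576*u*v + 72*u)/(128*u^2*v^2 + 576*u^2*v + 792*u^2 + 8*v^2 + 45), Gamma_uuv = (-1152*u^3 + 288*u*v)/(128*u^2*v^2 + 576*u^2*v + 792*u^2 + 8*v^2 + 45), Gamma_uvv = (-1152*u^3 - 128*u^2*v - 288*u^2 - 128*u*v^2 - 72*u - 18)/(128*u^2*v^2 + 576*u^2*v + 792*u^2 + 8*v^2 + 45), Gamma_vuu = (1152*u^3 + 288*u*v + 1440*u)/(128*u^2*v^2 + 576*u^2*v + 792*u^2 + 8*v^2 + 45), Gamma_vuv = (1152*u^3 + 720*u)/(128*u^2*v^2 + 576*u^2*v + 792*u^2 + 8*v^2 + 45), Gamma_vvv = (1152*u^3 + 128*u^2*v + 288*u^2 - 288*u*v + 8*v)/(128*u^2*v^2 + 576*u^2*v + 792*u^2 + 8*v^2 + 45)


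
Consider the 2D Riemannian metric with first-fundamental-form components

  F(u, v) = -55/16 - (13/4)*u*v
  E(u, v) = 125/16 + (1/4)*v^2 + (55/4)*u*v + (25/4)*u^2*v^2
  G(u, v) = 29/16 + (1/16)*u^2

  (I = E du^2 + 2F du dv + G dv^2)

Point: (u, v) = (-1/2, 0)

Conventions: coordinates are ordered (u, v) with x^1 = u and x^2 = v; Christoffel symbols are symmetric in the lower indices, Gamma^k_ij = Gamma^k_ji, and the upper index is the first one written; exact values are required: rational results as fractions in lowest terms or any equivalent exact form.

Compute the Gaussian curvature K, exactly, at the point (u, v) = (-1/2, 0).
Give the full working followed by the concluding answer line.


E = 125/16, F = -55/16, G = 117/64, EG - F^2 = 2525/1024 at the point
E_u = 0, E_v = -55/8, F_u = 0, F_v = 13/8, G_u = -1/16, G_v = 0
E_vv = 29/8, F_uv = -13/4, G_uu = 1/8
Brioschi: K = (det M1 - det M2) / (EG - F^2)^2 with the standard first/second-derivative matrices M1, M2.
M1 = [[-E_vv/2 + F_uv - G_uu/2, E_u/2, F_u - E_v/2], [F_v - G_u/2, E, F], [G_v/2, F, G]] = [[-41/8, 0, 55/16], [53/32, 125/16, -55/16], [0, -55/16, 117/64]]; det M1 = -131925/4096
M2 = [[0, E_v/2, G_u/2], [E_v/2, E, F], [G_u/2, F, G]] = [[0, -55/16, -1/32], [-55/16, 125/16, -55/16], [-1/32, -55/16, 117/64]]; det M2 = -183075/8192
det M1 - det M2 = -80775/8192; K = -80775/8192 / (2525/1024)^2 = -413568/255025

Answer: K = -413568/255025


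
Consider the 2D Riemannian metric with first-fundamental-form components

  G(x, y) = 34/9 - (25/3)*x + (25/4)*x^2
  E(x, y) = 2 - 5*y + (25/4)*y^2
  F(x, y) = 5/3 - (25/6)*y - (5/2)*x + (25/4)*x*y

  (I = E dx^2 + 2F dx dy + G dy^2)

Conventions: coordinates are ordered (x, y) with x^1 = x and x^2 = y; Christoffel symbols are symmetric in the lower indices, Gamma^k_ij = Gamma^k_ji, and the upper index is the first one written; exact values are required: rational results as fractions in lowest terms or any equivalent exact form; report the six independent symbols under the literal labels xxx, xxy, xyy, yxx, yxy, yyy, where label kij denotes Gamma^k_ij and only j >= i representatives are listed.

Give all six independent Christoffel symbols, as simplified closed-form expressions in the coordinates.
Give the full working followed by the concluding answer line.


E = 2 - 5*y + (25/4)*y^2; F = 5/3 - (25/6)*y - (5/2)*x + (25/4)*x*y; G = 34/9 - (25/3)*x + (25/4)*x^2
Gamma^k_ij = (1/2) g^{kl} (d_i g_jl + d_j g_il - d_l g_ij), with g^inv = (1/(EG-F^2)) [[G, -F], [-F, E]]
first partials: E_x = 0, E_y = -5 + (25/2)*y, F_x = -5/2 + (25/4)*y, F_y = -25/6 + (25/4)*x, G_x = -25/3 + (25/2)*x, G_y = 0
D = EG - F^2 = 43/9 - 5*y - (25/3)*x + (25/4)*y^2 + (25/4)*x^2
expanded: Gamma^x_xx = (G E_x - 2F F_x + F E_y)/(2D), Gamma^x_xy = (G E_y - F G_x)/(2D), Gamma^x_yy = (2G F_y - G G_x - F G_y)/(2D), Gamma^y_xx = (2E F_x - E E_y - F E_x)/(2D), Gamma^y_xy = (E G_x - F E_y)/(2D), Gamma^y_yy = (E G_y - 2F F_y + F G_x)/(2D); substitute and cancel common factors

Answer: Gamma_xxx = 0, Gamma_xxy = (225*y - 90)/(225*x^2 - 300*x + 225*y^2 - 180*y + 172), Gamma_xyy = 0, Gamma_yxx = 0, Gamma_yxy = (225*x - 150)/(225*x^2 - 300*x + 225*y^2 - 180*y + 172), Gamma_yyy = 0


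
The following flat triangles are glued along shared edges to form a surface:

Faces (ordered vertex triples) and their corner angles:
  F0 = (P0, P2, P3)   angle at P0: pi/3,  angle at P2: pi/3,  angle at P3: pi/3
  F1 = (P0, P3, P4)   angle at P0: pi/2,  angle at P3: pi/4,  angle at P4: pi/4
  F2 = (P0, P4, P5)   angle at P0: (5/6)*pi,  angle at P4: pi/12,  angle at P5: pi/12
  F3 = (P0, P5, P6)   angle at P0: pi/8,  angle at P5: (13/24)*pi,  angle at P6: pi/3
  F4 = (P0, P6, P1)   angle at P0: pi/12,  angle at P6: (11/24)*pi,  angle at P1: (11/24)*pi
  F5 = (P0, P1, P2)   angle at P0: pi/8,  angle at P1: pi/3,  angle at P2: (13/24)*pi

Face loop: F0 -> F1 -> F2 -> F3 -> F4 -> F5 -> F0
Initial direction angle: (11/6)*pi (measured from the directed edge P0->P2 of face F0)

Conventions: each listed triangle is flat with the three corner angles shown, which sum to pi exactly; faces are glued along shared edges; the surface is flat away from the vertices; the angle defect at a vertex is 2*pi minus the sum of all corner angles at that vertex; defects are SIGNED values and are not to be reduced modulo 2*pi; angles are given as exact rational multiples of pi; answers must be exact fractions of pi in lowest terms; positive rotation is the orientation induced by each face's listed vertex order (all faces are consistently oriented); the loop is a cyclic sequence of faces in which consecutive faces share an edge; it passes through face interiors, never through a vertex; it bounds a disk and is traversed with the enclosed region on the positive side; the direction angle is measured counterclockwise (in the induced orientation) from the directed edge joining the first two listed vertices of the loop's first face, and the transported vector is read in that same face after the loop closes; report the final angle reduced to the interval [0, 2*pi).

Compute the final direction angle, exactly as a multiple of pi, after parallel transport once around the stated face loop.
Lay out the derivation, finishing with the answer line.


enclosed vertex P0: corner angles sum to 2*pi, defect = 2*pi - 2*pi = 0
the final direction is the initial angle plus the enclosed defects, taken mod 2*pi in the induced orientation
final angle = (11/6)*pi + 0 = (11/6)*pi (mod 2*pi)

Answer: final direction angle = (11/6)*pi


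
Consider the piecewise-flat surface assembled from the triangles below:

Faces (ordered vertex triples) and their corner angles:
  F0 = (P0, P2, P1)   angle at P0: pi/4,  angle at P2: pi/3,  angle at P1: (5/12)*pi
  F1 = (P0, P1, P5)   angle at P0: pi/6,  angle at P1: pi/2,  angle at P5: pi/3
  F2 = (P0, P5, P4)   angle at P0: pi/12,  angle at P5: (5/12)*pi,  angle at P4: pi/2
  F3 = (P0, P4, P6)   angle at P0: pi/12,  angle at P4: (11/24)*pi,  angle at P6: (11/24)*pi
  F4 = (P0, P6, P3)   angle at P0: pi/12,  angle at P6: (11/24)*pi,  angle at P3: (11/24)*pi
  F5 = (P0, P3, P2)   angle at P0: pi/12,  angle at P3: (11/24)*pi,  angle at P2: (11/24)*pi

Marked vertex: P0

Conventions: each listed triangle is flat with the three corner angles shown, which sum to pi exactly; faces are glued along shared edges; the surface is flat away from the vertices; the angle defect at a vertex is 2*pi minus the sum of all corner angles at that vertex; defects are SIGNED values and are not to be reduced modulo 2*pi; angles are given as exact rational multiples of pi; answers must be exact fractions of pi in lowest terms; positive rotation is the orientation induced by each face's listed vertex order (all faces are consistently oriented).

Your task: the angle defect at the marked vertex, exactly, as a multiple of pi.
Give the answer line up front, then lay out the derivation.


Answer: defect(P0) = (5/4)*pi

Sum of corner angles at P0: (3/4)*pi
defect = 2*pi - (3/4)*pi


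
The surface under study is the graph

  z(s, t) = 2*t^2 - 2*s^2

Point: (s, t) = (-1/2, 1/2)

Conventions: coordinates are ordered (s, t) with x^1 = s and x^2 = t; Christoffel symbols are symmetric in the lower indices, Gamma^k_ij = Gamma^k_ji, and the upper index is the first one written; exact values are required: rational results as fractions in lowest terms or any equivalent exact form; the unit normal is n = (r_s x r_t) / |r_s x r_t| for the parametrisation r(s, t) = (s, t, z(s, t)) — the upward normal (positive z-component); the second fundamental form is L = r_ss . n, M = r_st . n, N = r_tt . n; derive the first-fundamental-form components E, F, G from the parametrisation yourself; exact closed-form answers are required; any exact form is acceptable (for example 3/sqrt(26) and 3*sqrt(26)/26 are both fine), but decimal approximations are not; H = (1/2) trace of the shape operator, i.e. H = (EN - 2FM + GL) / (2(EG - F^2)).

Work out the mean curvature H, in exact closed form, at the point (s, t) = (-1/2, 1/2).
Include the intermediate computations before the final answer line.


z_s = 2, z_t = 2, z_ss = -4, z_st = 0, z_tt = 4
E = 5, F = 4, G = 5; answer radicand W^2 = 9
unnormalised second-form numerators: l = -4, m = 0, n = 4; L = l/sqrt(9), and similarly M = m/sqrt(W^2), N = n/sqrt(W^2)
H = (E*n - 2*F*m + G*l) / (2*(EG - F^2)*sqrt(W^2)); E*n - 2*F*m + G*l = 0, EG - F^2 = 9, so H = (0)/sqrt(9)

Answer: H = 0


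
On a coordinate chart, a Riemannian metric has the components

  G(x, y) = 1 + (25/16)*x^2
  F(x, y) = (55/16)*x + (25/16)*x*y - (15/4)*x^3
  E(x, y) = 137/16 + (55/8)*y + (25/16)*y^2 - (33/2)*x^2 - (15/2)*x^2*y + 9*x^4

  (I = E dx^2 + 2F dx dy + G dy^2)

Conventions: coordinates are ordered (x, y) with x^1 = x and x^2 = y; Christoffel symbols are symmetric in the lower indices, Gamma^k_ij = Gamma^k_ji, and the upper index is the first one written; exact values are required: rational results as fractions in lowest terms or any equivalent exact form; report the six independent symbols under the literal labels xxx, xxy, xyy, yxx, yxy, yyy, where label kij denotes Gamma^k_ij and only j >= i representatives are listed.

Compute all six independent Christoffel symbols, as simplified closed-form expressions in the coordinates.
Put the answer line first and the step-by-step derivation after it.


Answer: Gamma_xxx = (288*x^3 - 120*x*y - 264*x)/(144*x^4 - 120*x^2*y - 239*x^2 + 25*y^2 + 110*y + 137), Gamma_xxy = (-60*x^2 + 25*y + 55)/(144*x^4 - 120*x^2*y - 239*x^2 + 25*y^2 + 110*y + 137), Gamma_xyy = 0, Gamma_yxx = -120*x^2/(144*x^4 - 120*x^2*y - 239*x^2 + 25*y^2 + 110*y + 137), Gamma_yxy = 25*x/(144*x^4 - 120*x^2*y - 239*x^2 + 25*y^2 + 110*y + 137), Gamma_yyy = 0

E = 137/16 + (55/8)*y + (25/16)*y^2 - (33/2)*x^2 - (15/2)*x^2*y + 9*x^4; F = (55/16)*x + (25/16)*x*y - (15/4)*x^3; G = 1 + (25/16)*x^2
Gamma^k_ij = (1/2) g^{kl} (d_i g_jl + d_j g_il - d_l g_ij), with g^inv = (1/(EG-F^2)) [[G, -F], [-F, E]]
first partials: E_x = -33*x - 15*x*y + 36*x^3, E_y = 55/8 + (25/8)*y - (15/2)*x^2, F_x = 55/16 + (25/16)*y - (45/4)*x^2, F_y = (25/16)*x, G_x = (25/8)*x, G_y = 0
D = EG - F^2 = 137/16 + (55/8)*y + (25/16)*y^2 - (239/16)*x^2 - (15/2)*x^2*y + 9*x^4
expanded: Gamma^x_xx = (G E_x - 2F F_x + F E_y)/(2D), Gamma^x_xy = (G E_y - F G_x)/(2D), Gamma^x_yy = (2G F_y - G G_x - F G_y)/(2D), Gamma^y_xx = (2E F_x - E E_y - F E_x)/(2D), Gamma^y_xy = (E G_x - F E_y)/(2D), Gamma^y_yy = (E G_y - 2F F_y + F G_x)/(2D); substitute and cancel common factors


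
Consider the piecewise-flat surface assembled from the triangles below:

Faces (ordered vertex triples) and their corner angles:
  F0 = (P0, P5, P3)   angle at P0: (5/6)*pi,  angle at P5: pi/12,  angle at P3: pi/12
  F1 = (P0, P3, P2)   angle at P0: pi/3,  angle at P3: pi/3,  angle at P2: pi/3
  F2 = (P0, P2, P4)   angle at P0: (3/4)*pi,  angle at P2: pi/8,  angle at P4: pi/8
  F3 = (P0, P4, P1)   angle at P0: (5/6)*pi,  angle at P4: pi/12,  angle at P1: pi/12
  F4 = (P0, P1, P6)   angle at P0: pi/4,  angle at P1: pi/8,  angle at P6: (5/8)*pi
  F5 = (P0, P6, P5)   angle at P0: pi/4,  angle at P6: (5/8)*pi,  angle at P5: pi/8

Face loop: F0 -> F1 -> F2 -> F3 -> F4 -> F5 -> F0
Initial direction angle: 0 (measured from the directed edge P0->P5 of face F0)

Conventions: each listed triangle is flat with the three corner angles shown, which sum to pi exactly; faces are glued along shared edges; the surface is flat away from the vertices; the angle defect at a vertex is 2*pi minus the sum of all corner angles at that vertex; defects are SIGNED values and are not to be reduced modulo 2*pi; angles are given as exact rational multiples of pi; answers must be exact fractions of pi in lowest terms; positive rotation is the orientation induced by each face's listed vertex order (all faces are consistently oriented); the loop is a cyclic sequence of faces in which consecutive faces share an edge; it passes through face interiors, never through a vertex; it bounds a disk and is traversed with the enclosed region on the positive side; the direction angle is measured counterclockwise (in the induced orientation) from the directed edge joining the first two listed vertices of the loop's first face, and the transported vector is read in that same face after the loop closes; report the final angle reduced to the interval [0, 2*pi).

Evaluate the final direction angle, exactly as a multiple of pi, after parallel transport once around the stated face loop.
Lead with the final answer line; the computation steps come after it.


Answer: final direction angle = (3/4)*pi

enclosed vertex P0: corner angles sum to (13/4)*pi, defect = 2*pi - (13/4)*pi = (-5/4)*pi
transport around the loop rotates by the sum of enclosed defects; add to the initial angle mod 2*pi
final angle = 0 - (5/4)*pi = (3/4)*pi (mod 2*pi)


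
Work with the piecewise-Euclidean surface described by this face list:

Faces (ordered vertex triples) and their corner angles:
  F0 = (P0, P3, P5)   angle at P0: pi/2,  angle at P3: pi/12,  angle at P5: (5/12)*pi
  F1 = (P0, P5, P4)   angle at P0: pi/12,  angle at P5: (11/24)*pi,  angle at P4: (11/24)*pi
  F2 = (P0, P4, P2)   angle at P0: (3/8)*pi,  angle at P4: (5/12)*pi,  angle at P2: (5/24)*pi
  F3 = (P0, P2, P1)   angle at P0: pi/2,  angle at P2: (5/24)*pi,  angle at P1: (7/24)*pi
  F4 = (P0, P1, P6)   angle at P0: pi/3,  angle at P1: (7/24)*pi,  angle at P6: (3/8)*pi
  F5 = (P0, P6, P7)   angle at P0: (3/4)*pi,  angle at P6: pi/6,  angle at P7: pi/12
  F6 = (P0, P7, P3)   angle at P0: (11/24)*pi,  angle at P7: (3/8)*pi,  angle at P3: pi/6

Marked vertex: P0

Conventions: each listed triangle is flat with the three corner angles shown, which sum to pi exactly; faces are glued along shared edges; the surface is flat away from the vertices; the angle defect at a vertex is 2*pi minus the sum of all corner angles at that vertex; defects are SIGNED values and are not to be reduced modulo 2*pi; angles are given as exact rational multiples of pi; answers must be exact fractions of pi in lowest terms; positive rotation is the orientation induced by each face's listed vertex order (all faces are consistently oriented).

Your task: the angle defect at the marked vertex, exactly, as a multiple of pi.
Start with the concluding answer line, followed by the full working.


Answer: defect(P0) = -pi

Sum of corner angles at P0: 3*pi
defect = 2*pi - 3*pi


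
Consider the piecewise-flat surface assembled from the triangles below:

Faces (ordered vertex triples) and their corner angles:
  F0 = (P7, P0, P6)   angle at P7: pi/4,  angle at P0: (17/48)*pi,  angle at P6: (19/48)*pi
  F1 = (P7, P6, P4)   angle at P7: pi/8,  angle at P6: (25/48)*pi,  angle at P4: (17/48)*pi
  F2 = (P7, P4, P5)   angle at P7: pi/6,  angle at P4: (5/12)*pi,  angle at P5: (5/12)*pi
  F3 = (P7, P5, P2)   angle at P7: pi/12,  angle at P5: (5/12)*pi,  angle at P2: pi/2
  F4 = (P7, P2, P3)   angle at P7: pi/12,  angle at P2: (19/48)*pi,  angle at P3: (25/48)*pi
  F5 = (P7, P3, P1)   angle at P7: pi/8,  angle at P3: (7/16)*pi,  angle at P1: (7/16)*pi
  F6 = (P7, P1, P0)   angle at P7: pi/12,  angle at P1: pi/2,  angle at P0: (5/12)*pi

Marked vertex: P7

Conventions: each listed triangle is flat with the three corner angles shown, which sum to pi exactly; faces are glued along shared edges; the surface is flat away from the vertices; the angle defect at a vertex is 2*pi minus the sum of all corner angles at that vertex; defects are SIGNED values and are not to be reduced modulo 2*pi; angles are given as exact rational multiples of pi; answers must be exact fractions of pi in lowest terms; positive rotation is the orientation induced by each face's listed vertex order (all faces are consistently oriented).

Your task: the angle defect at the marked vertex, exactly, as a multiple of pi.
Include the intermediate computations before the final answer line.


Sum of corner angles at P7: (11/12)*pi
defect = 2*pi - (11/12)*pi

Answer: defect(P7) = (13/12)*pi


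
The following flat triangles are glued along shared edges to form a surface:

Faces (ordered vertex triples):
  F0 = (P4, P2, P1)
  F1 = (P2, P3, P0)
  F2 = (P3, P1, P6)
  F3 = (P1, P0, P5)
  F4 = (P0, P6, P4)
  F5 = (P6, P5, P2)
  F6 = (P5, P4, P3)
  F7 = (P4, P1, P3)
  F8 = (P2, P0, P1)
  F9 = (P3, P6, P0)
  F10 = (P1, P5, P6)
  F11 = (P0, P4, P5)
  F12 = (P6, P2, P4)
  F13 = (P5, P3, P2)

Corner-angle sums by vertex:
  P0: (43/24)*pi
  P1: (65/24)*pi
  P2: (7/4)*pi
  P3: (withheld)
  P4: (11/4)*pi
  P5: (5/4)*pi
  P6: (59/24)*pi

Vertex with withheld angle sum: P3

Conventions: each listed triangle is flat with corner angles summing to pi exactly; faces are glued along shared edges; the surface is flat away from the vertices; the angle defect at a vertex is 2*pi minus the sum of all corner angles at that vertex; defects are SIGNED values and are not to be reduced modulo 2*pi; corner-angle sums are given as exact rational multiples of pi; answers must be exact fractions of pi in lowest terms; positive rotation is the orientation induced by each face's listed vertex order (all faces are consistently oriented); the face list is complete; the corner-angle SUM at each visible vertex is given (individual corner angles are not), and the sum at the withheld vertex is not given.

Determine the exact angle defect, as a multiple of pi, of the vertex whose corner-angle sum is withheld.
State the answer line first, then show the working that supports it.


Answer: defect(P3) = (17/24)*pi

V = 7, E = 21, F = 14; chi = V - E + F = 0
Gauss-Bonnet: total defect = 2*pi*chi = 0; visible defects sum to (-17/24)*pi


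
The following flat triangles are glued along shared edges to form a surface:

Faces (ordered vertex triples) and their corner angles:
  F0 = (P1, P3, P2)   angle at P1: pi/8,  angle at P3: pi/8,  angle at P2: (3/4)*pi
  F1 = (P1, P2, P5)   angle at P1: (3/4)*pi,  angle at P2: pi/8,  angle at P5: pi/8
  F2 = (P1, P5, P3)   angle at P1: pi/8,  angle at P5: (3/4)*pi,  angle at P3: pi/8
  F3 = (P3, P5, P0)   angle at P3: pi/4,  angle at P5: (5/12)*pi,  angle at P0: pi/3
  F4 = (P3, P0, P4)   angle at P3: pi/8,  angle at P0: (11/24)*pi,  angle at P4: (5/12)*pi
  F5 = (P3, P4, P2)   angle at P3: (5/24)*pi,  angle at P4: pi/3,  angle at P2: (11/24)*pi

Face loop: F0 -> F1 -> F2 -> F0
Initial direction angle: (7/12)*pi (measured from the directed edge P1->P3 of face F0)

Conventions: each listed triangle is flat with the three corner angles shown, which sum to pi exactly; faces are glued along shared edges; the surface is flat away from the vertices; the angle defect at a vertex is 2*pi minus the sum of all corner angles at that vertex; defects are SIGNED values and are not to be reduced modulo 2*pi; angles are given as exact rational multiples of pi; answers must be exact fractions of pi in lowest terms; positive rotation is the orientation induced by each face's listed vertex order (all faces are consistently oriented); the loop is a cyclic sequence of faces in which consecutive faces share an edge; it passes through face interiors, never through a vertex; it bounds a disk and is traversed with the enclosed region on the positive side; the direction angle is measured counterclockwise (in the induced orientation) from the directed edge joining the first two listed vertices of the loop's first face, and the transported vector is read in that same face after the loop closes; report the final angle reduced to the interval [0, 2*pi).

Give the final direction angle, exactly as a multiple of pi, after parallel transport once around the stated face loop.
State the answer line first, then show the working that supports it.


Answer: final direction angle = (19/12)*pi

enclosed vertex P1: corner angles sum to pi, defect = 2*pi - pi = pi
summing the enclosed defects onto the initial angle, mod 2*pi in the induced orientation:
final angle = (7/12)*pi + pi = (19/12)*pi (mod 2*pi)


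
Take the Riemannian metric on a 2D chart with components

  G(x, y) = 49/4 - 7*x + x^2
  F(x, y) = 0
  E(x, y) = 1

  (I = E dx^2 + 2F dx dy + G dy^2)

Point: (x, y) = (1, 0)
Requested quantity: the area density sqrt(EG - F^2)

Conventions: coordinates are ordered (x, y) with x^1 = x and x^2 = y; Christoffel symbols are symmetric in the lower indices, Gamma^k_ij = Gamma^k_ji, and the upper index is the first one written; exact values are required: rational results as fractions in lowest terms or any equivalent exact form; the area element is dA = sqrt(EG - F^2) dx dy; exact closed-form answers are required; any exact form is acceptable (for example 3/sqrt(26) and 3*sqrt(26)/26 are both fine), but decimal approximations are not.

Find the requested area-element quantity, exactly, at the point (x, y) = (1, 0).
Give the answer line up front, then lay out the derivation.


Answer: sqrt(EG - F^2) = 5/2

E = 1, F = 0, G = 25/4; EG - F^2 = 25/4


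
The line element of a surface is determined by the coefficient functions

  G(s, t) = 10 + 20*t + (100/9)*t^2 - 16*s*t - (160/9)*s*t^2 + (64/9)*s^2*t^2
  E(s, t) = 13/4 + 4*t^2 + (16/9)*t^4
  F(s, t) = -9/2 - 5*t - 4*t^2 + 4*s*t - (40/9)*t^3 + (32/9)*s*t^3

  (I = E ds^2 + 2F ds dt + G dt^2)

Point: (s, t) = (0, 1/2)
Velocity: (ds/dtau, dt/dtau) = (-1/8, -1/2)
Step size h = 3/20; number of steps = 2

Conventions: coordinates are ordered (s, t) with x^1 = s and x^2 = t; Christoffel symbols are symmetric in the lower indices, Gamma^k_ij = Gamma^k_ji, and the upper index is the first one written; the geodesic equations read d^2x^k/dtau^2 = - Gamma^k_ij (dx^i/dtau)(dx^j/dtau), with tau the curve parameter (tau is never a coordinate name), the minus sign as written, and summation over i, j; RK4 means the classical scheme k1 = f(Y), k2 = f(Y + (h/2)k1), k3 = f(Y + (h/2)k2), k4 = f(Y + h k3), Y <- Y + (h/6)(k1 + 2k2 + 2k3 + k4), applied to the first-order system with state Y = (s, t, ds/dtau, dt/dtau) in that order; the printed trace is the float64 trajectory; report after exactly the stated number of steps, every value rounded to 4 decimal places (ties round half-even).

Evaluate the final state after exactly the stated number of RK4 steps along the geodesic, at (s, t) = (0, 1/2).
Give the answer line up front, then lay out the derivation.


Answer: s = -0.0351, t = 0.3439, ds/dtau = -0.1077, dt/dtau = -0.5439

f(Y) = (ds/dtau, dt/dtau, -Gamma^s_ij Y'^i Y'^j, -Gamma^t_ij Y'^i Y'^j) with the Gammas evaluated at the stage position; h = 0.150000; intermediate values shown to 6 dp
step 0: s = 0.0000, t = 0.5000, ds/dtau = -0.1250, dt/dtau = -0.5000
step 1:
  k1: at (s, t) = (0.000000, 0.500000), (ds/dtau, dt/dtau) = (-0.125000, -0.500000); Gamma_sss = 0.000000, Gamma_sst = 0.093518, Gamma_stt = -0.233794, Gamma_tss = 0.000000, Gamma_tst = -0.238045, Gamma_ttt = 0.595112; k1 = (-0.125000, -0.500000, 0.046759, -0.119022)
  k2: at (s, t) = (-0.009375, 0.462500), (ds/dtau, dt/dtau) = (-0.121493, -0.508927); Gamma_sss = 0.000000, Gamma_sst = 0.088357, Gamma_stt = -0.240594, Gamma_tss = 0.000000, Gamma_tst = -0.225357, Gamma_ttt = 0.613642; k2 = (-0.121493, -0.508927, 0.051389, -0.131069)
  k3: at (s, t) = (-0.009112, 0.461830), (ds/dtau, dt/dtau) = (-0.121146, -0.509830); Gamma_sss = 0.000000, Gamma_sst = 0.088282, Gamma_stt = -0.240687, Gamma_tss = 0.000000, Gamma_tst = -0.225142, Gamma_ttt = 0.613817; k3 = (-0.121146, -0.509830, 0.051656, -0.131736)
  k4: at (s, t) = (-0.018172, 0.423525), (ds/dtau, dt/dtau) = (-0.117252, -0.519760); Gamma_sss = 0.000000, Gamma_sst = 0.082984, Gamma_stt = -0.248481, Gamma_tss = 0.000000, Gamma_tst = -0.211486, Gamma_ttt = 0.633257; k4 = (-0.117252, -0.519760, 0.057013, -0.145298)
  Y <- Y + (h/6)(k1 + 2k2 + 2k3 + k4): s = -0.0182, t = 0.4236, ds/dtau = -0.1173, dt/dtau = -0.5197
step 2:
  k1: at (s, t) = (-0.018188, 0.423568), (ds/dtau, dt/dtau) = (-0.117253, -0.519748); Gamma_sss = 0.000000, Gamma_sst = 0.082989, Gamma_stt = -0.248475, Gamma_tss = 0.000000, Gamma_tst = -0.211500, Gamma_ttt = 0.633245; k1 = (-0.117253, -0.519748, 0.057007, -0.145285)
  k2: at (s, t) = (-0.026982, 0.384587), (ds/dtau, dt/dtau) = (-0.112978, -0.530645); Gamma_sss = 0.000000, Gamma_sst = 0.077520, Gamma_stt = -0.257399, Gamma_tss = 0.000000, Gamma_tst = -0.196843, Gamma_ttt = 0.653598; k2 = (-0.112978, -0.530645, 0.063184, -0.160441)
  k3: at (s, t) = (-0.026662, 0.383770), (ds/dtau, dt/dtau) = (-0.112515, -0.531781); Gamma_sss = 0.000000, Gamma_sst = 0.077420, Gamma_stt = -0.257547, Gamma_tss = 0.000000, Gamma_tst = -0.196543, Gamma_ttt = 0.653826; k3 = (-0.112515, -0.531781, 0.063568, -0.161377)
  k4: at (s, t) = (-0.035065, 0.343801), (ds/dtau, dt/dtau) = (-0.107718, -0.543955); Gamma_sss = 0.000000, Gamma_sst = 0.071668, Gamma_stt = -0.267882, Gamma_tss = 0.000000, Gamma_tst = -0.180647, Gamma_ttt = 0.675225; k4 = (-0.107718, -0.543955, 0.070864, -0.178621)
  Y <- Y + (h/6)(k1 + 2k2 + 2k3 + k4): s = -0.0351, t = 0.3439, ds/dtau = -0.1077, dt/dtau = -0.5439


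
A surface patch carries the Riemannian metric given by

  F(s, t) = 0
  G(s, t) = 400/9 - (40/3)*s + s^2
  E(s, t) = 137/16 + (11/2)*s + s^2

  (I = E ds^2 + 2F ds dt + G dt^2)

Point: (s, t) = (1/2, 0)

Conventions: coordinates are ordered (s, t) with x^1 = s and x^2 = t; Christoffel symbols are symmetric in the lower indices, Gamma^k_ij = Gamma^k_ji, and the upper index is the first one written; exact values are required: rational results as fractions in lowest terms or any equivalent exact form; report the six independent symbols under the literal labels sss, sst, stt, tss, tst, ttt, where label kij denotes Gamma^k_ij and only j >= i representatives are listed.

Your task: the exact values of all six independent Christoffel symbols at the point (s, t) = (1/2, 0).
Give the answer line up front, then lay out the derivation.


Answer: Gamma_sss = 52/185, Gamma_sst = 0, Gamma_stt = 8/15, Gamma_tss = 0, Gamma_tst = -6/37, Gamma_ttt = 0

E = 185/16, F = 0, G = 1369/36 at the point
E_s = 13/2, E_t = 0, F_s = 0, F_t = 0, G_s = -37/3, G_t = 0
EG - F^2 = 253265/576;  g^inv = (576/253265) * [[1369/36, 0], [0, 185/16]]
first-kind symbols [ij,l] = (1/2)(d_i g_jl + d_j g_il - d_l g_ij): [ss,s] = E_s/2 = 13/4, [ss,t] = F_s - E_t/2 = 0, [st,s] = E_t/2 = 0, [st,t] = G_s/2 = -37/6, [tt,s] = F_t - G_s/2 = 37/6, [tt,t] = G_t/2 = 0
Gamma^s_ij = (G*[ij,s] - F*[ij,t])/(EG - F^2), Gamma^t_ij = (E*[ij,t] - F*[ij,s])/(EG - F^2)


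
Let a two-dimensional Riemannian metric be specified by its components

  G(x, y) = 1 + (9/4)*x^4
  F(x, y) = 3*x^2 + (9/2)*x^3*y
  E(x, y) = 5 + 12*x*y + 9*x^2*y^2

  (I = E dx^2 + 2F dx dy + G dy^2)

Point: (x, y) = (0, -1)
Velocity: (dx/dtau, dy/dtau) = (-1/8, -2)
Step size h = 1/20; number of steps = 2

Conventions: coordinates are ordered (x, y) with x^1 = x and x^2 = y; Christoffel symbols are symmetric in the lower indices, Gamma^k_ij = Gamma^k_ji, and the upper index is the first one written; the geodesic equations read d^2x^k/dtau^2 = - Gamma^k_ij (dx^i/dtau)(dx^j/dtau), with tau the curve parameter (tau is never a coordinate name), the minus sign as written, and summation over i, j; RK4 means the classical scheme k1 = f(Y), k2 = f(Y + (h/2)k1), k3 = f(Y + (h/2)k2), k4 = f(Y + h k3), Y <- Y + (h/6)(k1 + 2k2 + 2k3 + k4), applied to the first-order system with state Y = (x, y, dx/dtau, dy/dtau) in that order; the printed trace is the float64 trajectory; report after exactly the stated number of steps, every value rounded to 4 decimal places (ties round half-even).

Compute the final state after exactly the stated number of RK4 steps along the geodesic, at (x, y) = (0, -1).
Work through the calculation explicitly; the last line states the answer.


f(Y) = (dx/dtau, dy/dtau, -Gamma^x_ij Y'^i Y'^j, -Gamma^y_ij Y'^i Y'^j) with the Gammas evaluated at the stage position; h = 0.050000; intermediate values shown to 6 dp
step 0: x = 0.0000, y = -1.0000, dx/dtau = -0.1250, dy/dtau = -2.0000
step 1:
  k1: at (x, y) = (0.000000, -1.000000), (dx/dtau, dy/dtau) = (-0.125000, -2.000000); Gamma_xxx = -1.200000, Gamma_xxy = 0.000000, Gamma_xyy = 0.000000, Gamma_yxx = 0.000000, Gamma_yxy = 0.000000, Gamma_yyy = 0.000000; k1 = (-0.125000, -2.000000, 0.018750, 0.000000)
  k2: at (x, y) = (-0.003125, -1.050000), (dx/dtau, dy/dtau) = (-0.124531, -2.000000); Gamma_xxx = -1.256284, Gamma_xxy = -0.003739, Gamma_xyy = 0.000000, Gamma_yxx = -0.000009, Gamma_yxy = 0.000000, Gamma_yyy = 0.000000; k2 = (-0.124531, -2.000000, 0.021345, 0.000000)
  k3: at (x, y) = (-0.003113, -1.050000), (dx/dtau, dy/dtau) = (-0.124466, -2.000000); Gamma_xxx = -1.256298, Gamma_xxy = -0.003725, Gamma_xyy = 0.000000, Gamma_yxx = -0.000009, Gamma_yxy = 0.000000, Gamma_yyy = 0.000000; k3 = (-0.124466, -2.000000, 0.021317, 0.000000)
  k4: at (x, y) = (-0.006223, -1.100000), (dx/dtau, dy/dtau) = (-0.123934, -2.000000); Gamma_xxx = -1.311890, Gamma_xxy = -0.007422, Gamma_xyy = 0.000000, Gamma_yxx = -0.000038, Gamma_yxy = 0.000000, Gamma_yyy = 0.000000; k4 = (-0.123934, -2.000000, 0.023830, 0.000001)
  Y <- Y + (h/6)(k1 + 2k2 + 2k3 + k4): x = -0.0062, y = -1.1000, dx/dtau = -0.1239, dy/dtau = -2.0000
step 2:
  k1: at (x, y) = (-0.006224, -1.100000), (dx/dtau, dy/dtau) = (-0.123934, -2.000000); Gamma_xxx = -1.311889, Gamma_xxy = -0.007423, Gamma_xyy = 0.000000, Gamma_yxx = -0.000038, Gamma_yxy = 0.000000, Gamma_yyy = 0.000000; k1 = (-0.123934, -2.000000, 0.023830, 0.000001)
  k2: at (x, y) = (-0.009323, -1.150000), (dx/dtau, dy/dtau) = (-0.123338, -2.000000); Gamma_xxx = -1.366743, Gamma_xxy = -0.011080, Gamma_xyy = 0.000000, Gamma_yxx = -0.000088, Gamma_yxy = -0.000001, Gamma_yyy = 0.000000; k2 = (-0.123338, -2.000000, 0.026258, 0.000002)
  k3: at (x, y) = (-0.009308, -1.150000), (dx/dtau, dy/dtau) = (-0.123278, -2.000000); Gamma_xxx = -1.366764, Gamma_xxy = -0.011062, Gamma_xyy = 0.000000, Gamma_yxx = -0.000087, Gamma_yxy = -0.000001, Gamma_yyy = 0.000000; k3 = (-0.123278, -2.000000, 0.026226, 0.000002)
  k4: at (x, y) = (-0.012388, -1.200000), (dx/dtau, dy/dtau) = (-0.122623, -2.000000); Gamma_xxx = -1.420852, Gamma_xxy = -0.014668, Gamma_xyy = 0.000000, Gamma_yxx = -0.000160, Gamma_yxy = -0.000002, Gamma_yyy = 0.000000; k4 = (-0.122623, -2.000000, 0.028559, 0.000003)
  Y <- Y + (h/6)(k1 + 2k2 + 2k3 + k4): x = -0.0124, y = -1.2000, dx/dtau = -0.1226, dy/dtau = -2.0000

Answer: x = -0.0124, y = -1.2000, dx/dtau = -0.1226, dy/dtau = -2.0000


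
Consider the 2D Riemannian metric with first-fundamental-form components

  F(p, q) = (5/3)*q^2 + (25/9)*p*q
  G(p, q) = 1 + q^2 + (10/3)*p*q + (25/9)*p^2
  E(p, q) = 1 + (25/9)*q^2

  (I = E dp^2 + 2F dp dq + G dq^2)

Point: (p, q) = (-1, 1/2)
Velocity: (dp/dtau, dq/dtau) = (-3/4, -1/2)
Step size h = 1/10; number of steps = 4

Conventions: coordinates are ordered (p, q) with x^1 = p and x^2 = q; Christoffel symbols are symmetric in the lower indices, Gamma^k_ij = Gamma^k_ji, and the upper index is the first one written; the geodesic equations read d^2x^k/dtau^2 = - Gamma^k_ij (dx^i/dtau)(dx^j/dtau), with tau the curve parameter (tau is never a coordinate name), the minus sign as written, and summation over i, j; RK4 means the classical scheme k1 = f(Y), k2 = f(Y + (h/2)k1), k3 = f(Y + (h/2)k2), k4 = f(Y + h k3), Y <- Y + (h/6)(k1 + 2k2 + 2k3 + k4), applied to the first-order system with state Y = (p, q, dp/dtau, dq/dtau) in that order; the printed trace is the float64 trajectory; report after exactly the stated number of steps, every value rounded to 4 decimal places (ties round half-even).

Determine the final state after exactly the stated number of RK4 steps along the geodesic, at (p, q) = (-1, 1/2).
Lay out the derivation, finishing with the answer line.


f(Y) = (dp/dtau, dq/dtau, -Gamma^p_ij Y'^i Y'^j, -Gamma^q_ij Y'^i Y'^j) with the Gammas evaluated at the stage position; h = 0.100000; intermediate values shown to 6 dp
step 0: p = -1.0000, q = 0.5000, dp/dtau = -0.7500, dq/dtau = -0.5000
step 1:
  k1: at (p, q) = (-1.000000, 0.500000), (dp/dtau, dq/dtau) = (-0.750000, -0.500000); Gamma_ppp = 0.000000, Gamma_ppq = 0.454545, Gamma_pqq = 0.272727, Gamma_qpp = 0.000000, Gamma_qpq = -0.636364, Gamma_qqq = -0.381818; k1 = (-0.750000, -0.500000, -0.409091, 0.572727)
  k2: at (p, q) = (-1.037500, 0.475000), (dp/dtau, dq/dtau) = (-0.770455, -0.471364); Gamma_ppp = 0.000000, Gamma_ppq = 0.412369, Gamma_pqq = 0.247421, Gamma_qpp = 0.000000, Gamma_qpq = -0.653279, Gamma_qqq = -0.391967; k2 = (-0.770455, -0.471364, -0.354488, 0.561584)
  k3: at (p, q) = (-1.038523, 0.476432), (dp/dtau, dq/dtau) = (-0.767724, -0.471921); Gamma_ppp = 0.000000, Gamma_ppq = 0.413035, Gamma_pqq = 0.247821, Gamma_qpp = 0.000000, Gamma_qpq = -0.652510, Gamma_qqq = -0.391506; k3 = (-0.767724, -0.471921, -0.354482, 0.560007)
  k4: at (p, q) = (-1.076772, 0.452808), (dp/dtau, dq/dtau) = (-0.785448, -0.443999); Gamma_ppp = 0.000000, Gamma_ppq = 0.373234, Gamma_pqq = 0.223940, Gamma_qpp = 0.000000, Gamma_qpq = -0.663606, Gamma_qqq = -0.398164; k4 = (-0.785448, -0.443999, -0.304469, 0.541342)
  Y <- Y + (h/6)(k1 + 2k2 + 2k3 + k4): p = -1.0769, q = 0.4528, dp/dtau = -0.7855, dq/dtau = -0.4440
step 2:
  k1: at (p, q) = (-1.076863, 0.452824), (dp/dtau, dq/dtau) = (-0.785525, -0.444046); Gamma_ppp = 0.000000, Gamma_ppq = 0.373202, Gamma_pqq = 0.223921, Gamma_qpp = 0.000000, Gamma_qpq = -0.663594, Gamma_qqq = -0.398156; k1 = (-0.785525, -0.444046, -0.304505, 0.541442)
  k2: at (p, q) = (-1.116140, 0.430622), (dp/dtau, dq/dtau) = (-0.800750, -0.416974); Gamma_ppp = 0.000000, Gamma_ppq = 0.336108, Gamma_pqq = 0.201665, Gamma_qpp = 0.000000, Gamma_qpq = -0.669503, Gamma_qqq = -0.401702; k2 = (-0.800750, -0.416974, -0.259511, 0.516926)
  k3: at (p, q) = (-1.116901, 0.431975), (dp/dtau, dq/dtau) = (-0.798501, -0.418199); Gamma_ppp = 0.000000, Gamma_ppq = 0.336881, Gamma_pqq = 0.202128, Gamma_qpp = 0.000000, Gamma_qpq = -0.668900, Gamma_qqq = -0.401340; k3 = (-0.798501, -0.418199, -0.260341, 0.516925)
  k4: at (p, q) = (-1.156713, 0.411004), (dp/dtau, dq/dtau) = (-0.811559, -0.392353); Gamma_ppp = 0.000000, Gamma_ppq = 0.302826, Gamma_pqq = 0.181696, Gamma_qpp = 0.000000, Gamma_qpq = -0.670567, Gamma_qqq = -0.402340; k4 = (-0.811559, -0.392353, -0.220821, 0.488978)
  Y <- Y + (h/6)(k1 + 2k2 + 2k3 + k4): p = -1.1568, q = 0.4110, dp/dtau = -0.8116, dq/dtau = -0.3924
step 3:
  k1: at (p, q) = (-1.156790, 0.411045), (dp/dtau, dq/dtau) = (-0.811609, -0.392410); Gamma_ppp = 0.000000, Gamma_ppq = 0.302828, Gamma_pqq = 0.181697, Gamma_qpp = 0.000000, Gamma_qpq = -0.670542, Gamma_qqq = -0.402325; k1 = (-0.811609, -0.392410, -0.220870, 0.489066)
  k2: at (p, q) = (-1.197370, 0.391424), (dp/dtau, dq/dtau) = (-0.822652, -0.367957); Gamma_ppp = 0.000000, Gamma_ppq = 0.271889, Gamma_pqq = 0.163133, Gamma_qpp = 0.000000, Gamma_qpq = -0.668576, Gamma_qqq = -0.401146; k2 = (-0.822652, -0.367957, -0.186689, 0.459069)
  k3: at (p, q) = (-1.197922, 0.392647), (dp/dtau, dq/dtau) = (-0.820943, -0.369457); Gamma_ppp = 0.000000, Gamma_ppq = 0.272622, Gamma_pqq = 0.163573, Gamma_qpp = 0.000000, Gamma_qpq = -0.668168, Gamma_qqq = -0.400901; k3 = (-0.820943, -0.369457, -0.187702, 0.460037)
  k4: at (p, q) = (-1.238884, 0.374099), (dp/dtau, dq/dtau) = (-0.830379, -0.346407); Gamma_ppp = 0.000000, Gamma_ppq = 0.244668, Gamma_pqq = 0.146801, Gamma_qpp = 0.000000, Gamma_qpq = -0.663453, Gamma_qqq = -0.398072; k4 = (-0.830379, -0.346407, -0.158373, 0.429451)
  Y <- Y + (h/6)(k1 + 2k2 + 2k3 + k4): p = -1.2389, q = 0.3742, dp/dtau = -0.8304, dq/dtau = -0.3465
step 4:
  k1: at (p, q) = (-1.238943, 0.374151), (dp/dtau, dq/dtau) = (-0.830409, -0.346465); Gamma_ppp = 0.000000, Gamma_ppq = 0.244686, Gamma_pqq = 0.146812, Gamma_qpp = 0.000000, Gamma_qpq = -0.663430, Gamma_qqq = -0.398058; k1 = (-0.830409, -0.346465, -0.158419, 0.429530)
  k2: at (p, q) = (-1.280463, 0.356827), (dp/dtau, dq/dtau) = (-0.838330, -0.324988); Gamma_ppp = 0.000000, Gamma_ppq = 0.219659, Gamma_pqq = 0.131795, Gamma_qpp = 0.000000, Gamma_qpq = -0.656442, Gamma_qqq = -0.393865; k2 = (-0.838330, -0.324988, -0.133611, 0.399291)
  k3: at (p, q) = (-1.280859, 0.357901), (dp/dtau, dq/dtau) = (-0.837090, -0.326500); Gamma_ppp = 0.000000, Gamma_ppq = 0.220287, Gamma_pqq = 0.132172, Gamma_qpp = 0.000000, Gamma_qpq = -0.656193, Gamma_qqq = -0.393716; k3 = (-0.837090, -0.326500, -0.134503, 0.400660)
  k4: at (p, q) = (-1.322652, 0.341501), (dp/dtau, dq/dtau) = (-0.843860, -0.306399); Gamma_ppp = 0.000000, Gamma_ppq = 0.197858, Gamma_pqq = 0.118715, Gamma_qpp = 0.000000, Gamma_qpq = -0.647600, Gamma_qqq = -0.388560; k4 = (-0.843860, -0.306399, -0.113460, 0.371362)
  Y <- Y + (h/6)(k1 + 2k2 + 2k3 + k4): p = -1.3227, q = 0.3416, dp/dtau = -0.8439, dq/dtau = -0.3065

Answer: p = -1.3227, q = 0.3416, dp/dtau = -0.8439, dq/dtau = -0.3065


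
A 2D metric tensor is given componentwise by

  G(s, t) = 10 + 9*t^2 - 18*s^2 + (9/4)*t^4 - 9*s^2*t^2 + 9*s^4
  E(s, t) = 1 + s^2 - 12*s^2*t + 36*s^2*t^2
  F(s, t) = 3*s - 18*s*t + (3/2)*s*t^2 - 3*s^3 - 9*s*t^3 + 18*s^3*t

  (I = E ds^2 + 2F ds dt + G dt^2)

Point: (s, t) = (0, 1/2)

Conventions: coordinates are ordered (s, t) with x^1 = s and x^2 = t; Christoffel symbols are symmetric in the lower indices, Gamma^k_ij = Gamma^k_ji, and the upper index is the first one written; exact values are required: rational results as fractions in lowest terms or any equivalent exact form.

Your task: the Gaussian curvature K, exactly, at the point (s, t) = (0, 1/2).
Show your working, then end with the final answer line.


E = 1, F = 0, G = 793/64, EG - F^2 = 793/64 at the point
E_s = 0, E_t = 0, F_s = -27/4, F_t = 0, G_s = 0, G_t = 81/8
E_tt = 0, F_st = -93/4, G_ss = -81/2
Brioschi: K = (det M1 - det M2) / (EG - F^2)^2 with the standard first/second-derivative matrices M1, M2.
M1 = [[-E_tt/2 + F_st - G_ss/2, E_s/2, F_s - E_t/2], [F_t - G_s/2, E, F], [G_t/2, F, G]] = [[-3, 0, -27/4], [0, 1, 0], [81/16, 0, 793/64]]; det M1 = -3
M2 = [[0, E_t/2, G_s/2], [E_t/2, E, F], [G_s/2, F, G]] = [[0, 0, 0], [0, 1, 0], [0, 0, 793/64]]; det M2 = 0
det M1 - det M2 = -3; K = -3 / (793/64)^2 = -12288/628849

Answer: K = -12288/628849
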